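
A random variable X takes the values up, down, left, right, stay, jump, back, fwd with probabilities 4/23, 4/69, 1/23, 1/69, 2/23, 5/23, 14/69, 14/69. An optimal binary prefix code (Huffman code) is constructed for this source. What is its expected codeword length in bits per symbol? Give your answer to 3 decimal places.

2.754 bits/symbol

Repeatedly combine the two least-probable nodes; the expected code length is the sum of the merged weights.
merge 1/69 + 1/23 → 4/69
merge 4/69 + 4/69 → 8/69
merge 2/23 + 8/69 → 14/69
merge 4/23 + 14/69 → 26/69
merge 14/69 + 14/69 → 28/69
merge 5/23 + 26/69 → 41/69
merge 28/69 + 41/69 → 1
L = 4/69 + 8/69 + 14/69 + 26/69 + 28/69 + 41/69 + 1 = 190/69 ≈ 2.754 bits/symbol.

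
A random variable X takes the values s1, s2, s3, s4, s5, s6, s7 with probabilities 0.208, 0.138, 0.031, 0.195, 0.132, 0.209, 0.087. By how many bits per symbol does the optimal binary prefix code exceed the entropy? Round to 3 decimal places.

Entropy H = −Σ p log₂ p ≈ 2.6449 bits.
Huffman merges: 31/1000+87/1000→59/500; 59/500+33/250→1/4; 69/500+39/200→333/1000; 26/125+209/1000→417/1000; 1/4+333/1000→583/1000; 417/1000+583/1000→1. L = 2701/1000 ≈ 2.7010.
L − H = 2.7010 − 2.6449 = 0.056 bits.

0.056 bits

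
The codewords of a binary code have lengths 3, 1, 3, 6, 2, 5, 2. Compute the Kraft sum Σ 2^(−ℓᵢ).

1.296875

With common denominator 2^6 = 64: Σ 2^(−ℓᵢ) = 8/64 + 32/64 + 8/64 + 1/64 + 16/64 + 2/64 + 16/64 = 83/64 = 1.296875.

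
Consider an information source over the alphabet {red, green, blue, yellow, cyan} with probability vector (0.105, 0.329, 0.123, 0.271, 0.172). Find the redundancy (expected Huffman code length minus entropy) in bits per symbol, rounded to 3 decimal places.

Entropy H = −Σ p log₂ p ≈ 2.1882 bits.
Huffman merges: 21/200+123/1000→57/250; 43/250+57/250→2/5; 271/1000+329/1000→3/5; 2/5+3/5→1. L = 557/250 ≈ 2.2280.
L − H = 2.2280 − 2.1882 = 0.040 bits.

0.040 bits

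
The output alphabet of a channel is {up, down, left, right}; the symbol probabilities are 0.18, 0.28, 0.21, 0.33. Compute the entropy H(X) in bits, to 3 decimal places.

1.960 bits

H = −Σ pᵢ log₂ pᵢ.
−0.18·log₂(0.18) = 0.4453
−0.28·log₂(0.28) = 0.5142
−0.21·log₂(0.21) = 0.4728
−0.33·log₂(0.33) = 0.5278
Sum ≈ 1.9602 → 1.960 bits.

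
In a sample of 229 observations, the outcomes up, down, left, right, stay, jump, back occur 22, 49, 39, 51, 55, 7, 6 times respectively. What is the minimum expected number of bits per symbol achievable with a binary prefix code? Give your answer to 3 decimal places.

Probabilities are the counts divided by 229.
Repeatedly combine the two least-probable nodes; the expected code length is the sum of the merged weights.
merge 6/229 + 7/229 → 13/229
merge 13/229 + 22/229 → 35/229
merge 35/229 + 39/229 → 74/229
merge 49/229 + 51/229 → 100/229
merge 55/229 + 74/229 → 129/229
merge 100/229 + 129/229 → 1
L = 13/229 + 35/229 + 74/229 + 100/229 + 129/229 + 1 = 580/229 ≈ 2.533 bits/symbol.

2.533 bits/symbol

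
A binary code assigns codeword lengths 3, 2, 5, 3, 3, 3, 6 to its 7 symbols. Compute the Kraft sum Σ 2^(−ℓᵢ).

With common denominator 2^6 = 64: Σ 2^(−ℓᵢ) = 8/64 + 16/64 + 2/64 + 8/64 + 8/64 + 8/64 + 1/64 = 51/64 = 0.796875.

0.796875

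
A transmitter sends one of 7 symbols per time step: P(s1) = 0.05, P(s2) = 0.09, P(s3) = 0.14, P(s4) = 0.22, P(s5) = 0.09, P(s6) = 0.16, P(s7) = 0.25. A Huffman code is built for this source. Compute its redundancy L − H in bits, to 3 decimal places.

Entropy H = −Σ p log₂ p ≈ 2.6421 bits.
Huffman merges: 1/20+9/100→7/50; 9/100+7/50→23/100; 7/50+4/25→3/10; 11/50+23/100→9/20; 1/4+3/10→11/20; 9/20+11/20→1. L = 267/100 ≈ 2.6700.
L − H = 2.6700 − 2.6421 = 0.028 bits.

0.028 bits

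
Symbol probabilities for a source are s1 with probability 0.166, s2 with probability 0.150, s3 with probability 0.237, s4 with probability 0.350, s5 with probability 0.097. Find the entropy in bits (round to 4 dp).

H = −Σ pᵢ log₂ pᵢ.
−0.166·log₂(0.166) = 0.4301
−0.150·log₂(0.150) = 0.4105
−0.237·log₂(0.237) = 0.4923
−0.350·log₂(0.350) = 0.5301
−0.097·log₂(0.097) = 0.3265
Sum ≈ 2.1895 → 2.1895 bits.

2.1895 bits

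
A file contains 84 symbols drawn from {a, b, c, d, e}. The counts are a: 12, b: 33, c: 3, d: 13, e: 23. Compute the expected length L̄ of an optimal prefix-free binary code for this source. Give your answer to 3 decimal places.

Probabilities are the counts divided by 84.
Repeatedly combine the two least-probable nodes; the expected code length is the sum of the merged weights.
merge 1/28 + 1/7 → 5/28
merge 13/84 + 5/28 → 1/3
merge 23/84 + 1/3 → 17/28
merge 11/28 + 17/28 → 1
L = 5/28 + 1/3 + 17/28 + 1 = 89/42 ≈ 2.119 bits/symbol.

2.119 bits/symbol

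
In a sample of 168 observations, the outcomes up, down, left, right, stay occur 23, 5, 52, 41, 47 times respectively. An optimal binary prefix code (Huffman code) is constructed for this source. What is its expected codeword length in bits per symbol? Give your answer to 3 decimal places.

Probabilities are the counts divided by 168.
Repeatedly combine the two least-probable nodes; the expected code length is the sum of the merged weights.
merge 5/168 + 23/168 → 1/6
merge 1/6 + 41/168 → 23/56
merge 47/168 + 13/42 → 33/56
merge 23/56 + 33/56 → 1
L = 1/6 + 23/56 + 33/56 + 1 = 13/6 ≈ 2.167 bits/symbol.

2.167 bits/symbol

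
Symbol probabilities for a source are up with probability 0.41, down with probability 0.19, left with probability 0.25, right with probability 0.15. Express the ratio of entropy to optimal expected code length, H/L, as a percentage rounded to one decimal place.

Entropy H = −Σ p log₂ p ≈ 1.8932 bits.
Huffman merges: 3/20+19/100→17/50; 1/4+17/50→59/100; 41/100+59/100→1. L = 193/100 ≈ 1.9300.
Efficiency = H/L = 1.8932/1.9300 = 98.1%.

98.1%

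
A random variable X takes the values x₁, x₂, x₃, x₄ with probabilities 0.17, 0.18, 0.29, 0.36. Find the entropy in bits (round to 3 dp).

H = −Σ pᵢ log₂ pᵢ.
−0.17·log₂(0.17) = 0.4346
−0.18·log₂(0.18) = 0.4453
−0.29·log₂(0.29) = 0.5179
−0.36·log₂(0.36) = 0.5306
Sum ≈ 1.9284 → 1.928 bits.

1.928 bits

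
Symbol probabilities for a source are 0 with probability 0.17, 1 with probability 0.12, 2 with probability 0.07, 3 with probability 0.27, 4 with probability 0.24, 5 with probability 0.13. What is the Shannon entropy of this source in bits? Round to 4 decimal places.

H = −Σ pᵢ log₂ pᵢ.
−0.17·log₂(0.17) = 0.4346
−0.12·log₂(0.12) = 0.3671
−0.07·log₂(0.07) = 0.2686
−0.27·log₂(0.27) = 0.5100
−0.24·log₂(0.24) = 0.4941
−0.13·log₂(0.13) = 0.3826
Sum ≈ 2.4570 → 2.4570 bits.

2.4570 bits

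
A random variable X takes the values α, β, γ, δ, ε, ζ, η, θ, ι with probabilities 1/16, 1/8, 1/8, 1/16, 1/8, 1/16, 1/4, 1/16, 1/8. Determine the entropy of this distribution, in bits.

3 bits

Each probability is a power of 1/2, so log₂(1/p) is an integer.
H = Σ p·log₂(1/p) = 1/16·4 + 1/8·3 + 1/8·3 + 1/16·4 + 1/8·3 + 1/16·4 + 1/4·2 + 1/16·4 + 1/8·3 = 3 bits.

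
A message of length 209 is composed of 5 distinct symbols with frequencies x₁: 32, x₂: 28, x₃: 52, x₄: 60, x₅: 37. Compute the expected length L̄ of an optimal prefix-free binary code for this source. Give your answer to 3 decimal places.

2.287 bits/symbol

Probabilities are the counts divided by 209.
Repeatedly combine the two least-probable nodes; the expected code length is the sum of the merged weights.
merge 28/209 + 32/209 → 60/209
merge 37/209 + 52/209 → 89/209
merge 60/209 + 60/209 → 120/209
merge 89/209 + 120/209 → 1
L = 60/209 + 89/209 + 120/209 + 1 = 478/209 ≈ 2.287 bits/symbol.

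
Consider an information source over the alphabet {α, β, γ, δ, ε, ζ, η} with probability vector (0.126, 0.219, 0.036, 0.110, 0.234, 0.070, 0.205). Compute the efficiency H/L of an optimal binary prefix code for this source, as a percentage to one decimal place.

98.3%

Entropy H = −Σ p log₂ p ≈ 2.6069 bits.
Huffman merges: 9/250+7/100→53/500; 53/500+11/100→27/125; 63/500+41/200→331/1000; 27/125+219/1000→87/200; 117/500+331/1000→113/200; 87/200+113/200→1. L = 2653/1000 ≈ 2.6530.
Efficiency = H/L = 2.6069/2.6530 = 98.3%.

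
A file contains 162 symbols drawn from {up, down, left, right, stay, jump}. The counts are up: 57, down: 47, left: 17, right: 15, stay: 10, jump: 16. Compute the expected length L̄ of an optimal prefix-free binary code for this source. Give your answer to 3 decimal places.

2.358 bits/symbol

Probabilities are the counts divided by 162.
Repeatedly combine the two least-probable nodes; the expected code length is the sum of the merged weights.
merge 5/81 + 5/54 → 25/162
merge 8/81 + 17/162 → 11/54
merge 25/162 + 11/54 → 29/81
merge 47/162 + 19/54 → 52/81
merge 29/81 + 52/81 → 1
L = 25/162 + 11/54 + 29/81 + 52/81 + 1 = 191/81 ≈ 2.358 bits/symbol.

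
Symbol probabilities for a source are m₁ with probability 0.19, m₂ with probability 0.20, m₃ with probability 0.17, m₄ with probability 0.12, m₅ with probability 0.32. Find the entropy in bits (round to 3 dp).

H = −Σ pᵢ log₂ pᵢ.
−0.19·log₂(0.19) = 0.4552
−0.20·log₂(0.20) = 0.4644
−0.17·log₂(0.17) = 0.4346
−0.12·log₂(0.12) = 0.3671
−0.32·log₂(0.32) = 0.5260
Sum ≈ 2.2473 → 2.247 bits.

2.247 bits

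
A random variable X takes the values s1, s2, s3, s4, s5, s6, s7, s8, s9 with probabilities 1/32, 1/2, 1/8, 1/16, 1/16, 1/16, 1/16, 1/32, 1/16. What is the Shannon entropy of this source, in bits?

Each probability is a power of 1/2, so log₂(1/p) is an integer.
H = Σ p·log₂(1/p) = 1/32·5 + 1/2·1 + 1/8·3 + 1/16·4 + 1/16·4 + 1/16·4 + 1/16·4 + 1/32·5 + 1/16·4 = 2.4375 bits.

2.4375 bits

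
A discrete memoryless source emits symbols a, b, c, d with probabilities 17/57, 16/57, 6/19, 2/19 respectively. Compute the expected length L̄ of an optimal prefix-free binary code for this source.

2 bits/symbol

Repeatedly combine the two least-probable nodes; the expected code length is the sum of the merged weights.
merge 2/19 + 16/57 → 22/57
merge 17/57 + 6/19 → 35/57
merge 22/57 + 35/57 → 1
L = 22/57 + 35/57 + 1 = 2 bits/symbol.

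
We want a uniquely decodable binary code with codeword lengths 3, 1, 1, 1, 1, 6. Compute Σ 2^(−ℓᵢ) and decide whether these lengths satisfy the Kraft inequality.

With common denominator 2^6 = 64: Σ 2^(−ℓᵢ) = 8/64 + 32/64 + 32/64 + 32/64 + 32/64 + 1/64 = 137/64 = 2.140625.
Kraft's inequality requires Σ ≤ 1; here Σ = 2.140625 > 1, so no such prefix code exists.

2.140625; no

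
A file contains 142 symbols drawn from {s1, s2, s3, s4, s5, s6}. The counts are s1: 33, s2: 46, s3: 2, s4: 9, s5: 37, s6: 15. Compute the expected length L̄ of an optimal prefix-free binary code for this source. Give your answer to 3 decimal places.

2.261 bits/symbol

Probabilities are the counts divided by 142.
Repeatedly combine the two least-probable nodes; the expected code length is the sum of the merged weights.
merge 1/71 + 9/142 → 11/142
merge 11/142 + 15/142 → 13/71
merge 13/71 + 33/142 → 59/142
merge 37/142 + 23/71 → 83/142
merge 59/142 + 83/142 → 1
L = 11/142 + 13/71 + 59/142 + 83/142 + 1 = 321/142 ≈ 2.261 bits/symbol.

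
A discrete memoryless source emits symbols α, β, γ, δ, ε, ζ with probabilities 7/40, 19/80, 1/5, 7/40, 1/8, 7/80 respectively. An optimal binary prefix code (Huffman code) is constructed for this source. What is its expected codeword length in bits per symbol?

Repeatedly combine the two least-probable nodes; the expected code length is the sum of the merged weights.
merge 7/80 + 1/8 → 17/80
merge 7/40 + 7/40 → 7/20
merge 1/5 + 17/80 → 33/80
merge 19/80 + 7/20 → 47/80
merge 33/80 + 47/80 → 1
L = 17/80 + 7/20 + 33/80 + 47/80 + 1 = 41/16 = 2.5625 bits/symbol.

2.5625 bits/symbol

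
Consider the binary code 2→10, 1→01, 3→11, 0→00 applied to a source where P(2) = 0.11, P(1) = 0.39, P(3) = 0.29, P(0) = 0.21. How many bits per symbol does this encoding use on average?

L̄ = Σ pᵢ·ℓᵢ = 0.11·2 + 0.39·2 + 0.29·2 + 0.21·2 = 2 bits/symbol.

2 bits/symbol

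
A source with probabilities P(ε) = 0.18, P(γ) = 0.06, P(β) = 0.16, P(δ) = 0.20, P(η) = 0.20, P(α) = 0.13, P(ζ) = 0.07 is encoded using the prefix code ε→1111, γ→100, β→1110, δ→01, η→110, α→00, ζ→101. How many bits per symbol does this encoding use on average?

L̄ = Σ pᵢ·ℓᵢ = 0.18·4 + 0.06·3 + 0.16·4 + 0.20·2 + 0.20·3 + 0.13·2 + 0.07·3 = 3.01 bits/symbol.

3.01 bits/symbol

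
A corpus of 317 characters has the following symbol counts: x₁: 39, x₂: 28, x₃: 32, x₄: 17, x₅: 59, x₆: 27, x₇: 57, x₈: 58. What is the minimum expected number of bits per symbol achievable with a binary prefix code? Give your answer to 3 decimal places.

Probabilities are the counts divided by 317.
Repeatedly combine the two least-probable nodes; the expected code length is the sum of the merged weights.
merge 17/317 + 27/317 → 44/317
merge 28/317 + 32/317 → 60/317
merge 39/317 + 44/317 → 83/317
merge 57/317 + 58/317 → 115/317
merge 59/317 + 60/317 → 119/317
merge 83/317 + 115/317 → 198/317
merge 119/317 + 198/317 → 1
L = 44/317 + 60/317 + 83/317 + 115/317 + 119/317 + 198/317 + 1 = 936/317 ≈ 2.953 bits/symbol.

2.953 bits/symbol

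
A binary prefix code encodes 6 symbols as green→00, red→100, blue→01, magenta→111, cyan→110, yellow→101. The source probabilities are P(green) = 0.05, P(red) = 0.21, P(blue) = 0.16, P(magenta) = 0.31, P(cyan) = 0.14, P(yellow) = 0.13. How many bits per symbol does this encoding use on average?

2.79 bits/symbol

L̄ = Σ pᵢ·ℓᵢ = 0.05·2 + 0.21·3 + 0.16·2 + 0.31·3 + 0.14·3 + 0.13·3 = 2.79 bits/symbol.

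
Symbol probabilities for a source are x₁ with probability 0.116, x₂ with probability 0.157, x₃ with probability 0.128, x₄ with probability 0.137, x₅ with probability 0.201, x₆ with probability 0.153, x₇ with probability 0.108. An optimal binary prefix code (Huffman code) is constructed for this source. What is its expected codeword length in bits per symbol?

2.799 bits/symbol

Repeatedly combine the two least-probable nodes; the expected code length is the sum of the merged weights.
merge 27/250 + 29/250 → 28/125
merge 16/125 + 137/1000 → 53/200
merge 153/1000 + 157/1000 → 31/100
merge 201/1000 + 28/125 → 17/40
merge 53/200 + 31/100 → 23/40
merge 17/40 + 23/40 → 1
L = 28/125 + 53/200 + 31/100 + 17/40 + 23/40 + 1 = 2799/1000 = 2.799 bits/symbol.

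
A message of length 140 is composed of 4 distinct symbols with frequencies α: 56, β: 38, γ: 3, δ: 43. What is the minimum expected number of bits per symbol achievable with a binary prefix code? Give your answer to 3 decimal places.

1.893 bits/symbol

Probabilities are the counts divided by 140.
Repeatedly combine the two least-probable nodes; the expected code length is the sum of the merged weights.
merge 3/140 + 19/70 → 41/140
merge 41/140 + 43/140 → 3/5
merge 2/5 + 3/5 → 1
L = 41/140 + 3/5 + 1 = 53/28 ≈ 1.893 bits/symbol.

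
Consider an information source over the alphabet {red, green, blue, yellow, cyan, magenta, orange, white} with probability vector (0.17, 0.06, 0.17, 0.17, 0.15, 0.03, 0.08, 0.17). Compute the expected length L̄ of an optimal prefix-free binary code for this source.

Repeatedly combine the two least-probable nodes; the expected code length is the sum of the merged weights.
merge 3/100 + 3/50 → 9/100
merge 2/25 + 9/100 → 17/100
merge 3/20 + 17/100 → 8/25
merge 17/100 + 17/100 → 17/50
merge 17/100 + 17/100 → 17/50
merge 8/25 + 17/50 → 33/50
merge 17/50 + 33/50 → 1
L = 9/100 + 17/100 + 8/25 + 17/50 + 17/50 + 33/50 + 1 = 73/25 = 2.92 bits/symbol.

2.92 bits/symbol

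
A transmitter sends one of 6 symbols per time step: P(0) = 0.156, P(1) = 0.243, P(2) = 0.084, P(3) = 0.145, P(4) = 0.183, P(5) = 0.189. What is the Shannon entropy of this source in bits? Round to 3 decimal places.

2.521 bits

H = −Σ pᵢ log₂ pᵢ.
−0.156·log₂(0.156) = 0.4181
−0.243·log₂(0.243) = 0.4960
−0.084·log₂(0.084) = 0.3002
−0.145·log₂(0.145) = 0.4040
−0.183·log₂(0.183) = 0.4484
−0.189·log₂(0.189) = 0.4543
Sum ≈ 2.5209 → 2.521 bits.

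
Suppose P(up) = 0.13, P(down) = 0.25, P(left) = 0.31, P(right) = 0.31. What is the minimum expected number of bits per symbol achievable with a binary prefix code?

Repeatedly combine the two least-probable nodes; the expected code length is the sum of the merged weights.
merge 13/100 + 1/4 → 19/50
merge 31/100 + 31/100 → 31/50
merge 19/50 + 31/50 → 1
L = 19/50 + 31/50 + 1 = 2 bits/symbol.

2 bits/symbol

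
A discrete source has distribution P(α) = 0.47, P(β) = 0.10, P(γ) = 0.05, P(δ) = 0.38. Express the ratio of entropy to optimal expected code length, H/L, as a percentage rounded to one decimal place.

94.7%

Entropy H = −Σ p log₂ p ≈ 1.5907 bits.
Huffman merges: 1/20+1/10→3/20; 3/20+19/50→53/100; 47/100+53/100→1. L = 42/25 ≈ 1.6800.
Efficiency = H/L = 1.5907/1.6800 = 94.7%.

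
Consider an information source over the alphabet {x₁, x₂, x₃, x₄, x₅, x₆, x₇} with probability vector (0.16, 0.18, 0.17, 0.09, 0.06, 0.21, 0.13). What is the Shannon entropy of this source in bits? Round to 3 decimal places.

2.715 bits

H = −Σ pᵢ log₂ pᵢ.
−0.16·log₂(0.16) = 0.4230
−0.18·log₂(0.18) = 0.4453
−0.17·log₂(0.17) = 0.4346
−0.09·log₂(0.09) = 0.3127
−0.06·log₂(0.06) = 0.2435
−0.21·log₂(0.21) = 0.4728
−0.13·log₂(0.13) = 0.3826
Sum ≈ 2.7146 → 2.715 bits.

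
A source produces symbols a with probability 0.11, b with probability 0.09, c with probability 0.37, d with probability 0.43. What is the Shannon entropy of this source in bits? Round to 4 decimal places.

H = −Σ pᵢ log₂ pᵢ.
−0.11·log₂(0.11) = 0.3503
−0.09·log₂(0.09) = 0.3127
−0.37·log₂(0.37) = 0.5307
−0.43·log₂(0.43) = 0.5236
Sum ≈ 1.7172 → 1.7172 bits.

1.7172 bits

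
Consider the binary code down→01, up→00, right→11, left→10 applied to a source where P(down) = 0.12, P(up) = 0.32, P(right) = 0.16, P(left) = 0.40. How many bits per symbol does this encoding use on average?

2 bits/symbol

L̄ = Σ pᵢ·ℓᵢ = 0.12·2 + 0.32·2 + 0.16·2 + 0.40·2 = 2 bits/symbol.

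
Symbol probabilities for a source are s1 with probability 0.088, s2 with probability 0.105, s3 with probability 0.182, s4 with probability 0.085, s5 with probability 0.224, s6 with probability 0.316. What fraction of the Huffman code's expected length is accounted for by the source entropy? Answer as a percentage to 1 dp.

98.3%

Entropy H = −Σ p log₂ p ≈ 2.4083 bits.
Huffman merges: 17/200+11/125→173/1000; 21/200+173/1000→139/500; 91/500+28/125→203/500; 139/500+79/250→297/500; 203/500+297/500→1. L = 2451/1000 ≈ 2.4510.
Efficiency = H/L = 2.4083/2.4510 = 98.3%.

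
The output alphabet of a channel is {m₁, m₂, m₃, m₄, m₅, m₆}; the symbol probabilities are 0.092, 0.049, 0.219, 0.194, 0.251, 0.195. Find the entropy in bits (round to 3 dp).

2.429 bits

H = −Σ pᵢ log₂ pᵢ.
−0.092·log₂(0.092) = 0.3167
−0.049·log₂(0.049) = 0.2132
−0.219·log₂(0.219) = 0.4798
−0.194·log₂(0.194) = 0.4590
−0.251·log₂(0.251) = 0.5006
−0.195·log₂(0.195) = 0.4599
Sum ≈ 2.4291 → 2.429 bits.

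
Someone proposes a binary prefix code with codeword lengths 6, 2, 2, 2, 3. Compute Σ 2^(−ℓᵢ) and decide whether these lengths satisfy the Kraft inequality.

With common denominator 2^6 = 64: Σ 2^(−ℓᵢ) = 1/64 + 16/64 + 16/64 + 16/64 + 8/64 = 57/64 = 0.890625.
Kraft's inequality requires Σ ≤ 1; here Σ = 0.890625 ≤ 1, so such a prefix code exists.

0.890625; yes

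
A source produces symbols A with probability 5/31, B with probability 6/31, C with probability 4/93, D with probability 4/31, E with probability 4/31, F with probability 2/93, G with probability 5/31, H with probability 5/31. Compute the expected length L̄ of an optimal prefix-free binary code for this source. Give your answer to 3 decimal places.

Repeatedly combine the two least-probable nodes; the expected code length is the sum of the merged weights.
merge 2/93 + 4/93 → 2/31
merge 2/31 + 4/31 → 6/31
merge 4/31 + 5/31 → 9/31
merge 5/31 + 5/31 → 10/31
merge 6/31 + 6/31 → 12/31
merge 9/31 + 10/31 → 19/31
merge 12/31 + 19/31 → 1
L = 2/31 + 6/31 + 9/31 + 10/31 + 12/31 + 19/31 + 1 = 89/31 ≈ 2.871 bits/symbol.

2.871 bits/symbol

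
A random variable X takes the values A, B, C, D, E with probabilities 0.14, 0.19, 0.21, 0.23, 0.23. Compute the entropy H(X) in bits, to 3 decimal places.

H = −Σ pᵢ log₂ pᵢ.
−0.14·log₂(0.14) = 0.3971
−0.19·log₂(0.19) = 0.4552
−0.21·log₂(0.21) = 0.4728
−0.23·log₂(0.23) = 0.4877
−0.23·log₂(0.23) = 0.4877
Sum ≈ 2.3005 → 2.300 bits.

2.300 bits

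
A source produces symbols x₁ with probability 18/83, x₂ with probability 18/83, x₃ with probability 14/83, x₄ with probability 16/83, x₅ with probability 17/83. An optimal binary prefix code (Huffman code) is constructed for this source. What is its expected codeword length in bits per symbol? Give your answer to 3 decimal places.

2.361 bits/symbol

Repeatedly combine the two least-probable nodes; the expected code length is the sum of the merged weights.
merge 14/83 + 16/83 → 30/83
merge 17/83 + 18/83 → 35/83
merge 18/83 + 30/83 → 48/83
merge 35/83 + 48/83 → 1
L = 30/83 + 35/83 + 48/83 + 1 = 196/83 ≈ 2.361 bits/symbol.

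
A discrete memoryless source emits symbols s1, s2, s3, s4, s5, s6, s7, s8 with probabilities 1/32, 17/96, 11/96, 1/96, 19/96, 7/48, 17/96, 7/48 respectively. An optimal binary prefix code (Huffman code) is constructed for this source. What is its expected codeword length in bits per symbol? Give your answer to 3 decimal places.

2.823 bits/symbol

Repeatedly combine the two least-probable nodes; the expected code length is the sum of the merged weights.
merge 1/96 + 1/32 → 1/24
merge 1/24 + 11/96 → 5/32
merge 7/48 + 7/48 → 7/24
merge 5/32 + 17/96 → 1/3
merge 17/96 + 19/96 → 3/8
merge 7/24 + 1/3 → 5/8
merge 3/8 + 5/8 → 1
L = 1/24 + 5/32 + 7/24 + 1/3 + 3/8 + 5/8 + 1 = 271/96 ≈ 2.823 bits/symbol.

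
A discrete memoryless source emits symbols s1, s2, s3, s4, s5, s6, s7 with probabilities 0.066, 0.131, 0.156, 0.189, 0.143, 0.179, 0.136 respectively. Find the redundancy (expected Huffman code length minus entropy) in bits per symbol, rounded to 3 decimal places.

Entropy H = −Σ p log₂ p ≈ 2.7523 bits.
Huffman merges: 33/500+131/1000→197/1000; 17/125+143/1000→279/1000; 39/250+179/1000→67/200; 189/1000+197/1000→193/500; 279/1000+67/200→307/500; 193/500+307/500→1. L = 2811/1000 ≈ 2.8110.
L − H = 2.8110 − 2.7523 = 0.059 bits.

0.059 bits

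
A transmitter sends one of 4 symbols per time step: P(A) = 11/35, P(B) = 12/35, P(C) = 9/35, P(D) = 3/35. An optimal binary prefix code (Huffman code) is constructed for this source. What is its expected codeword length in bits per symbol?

2 bits/symbol

Repeatedly combine the two least-probable nodes; the expected code length is the sum of the merged weights.
merge 3/35 + 9/35 → 12/35
merge 11/35 + 12/35 → 23/35
merge 12/35 + 23/35 → 1
L = 12/35 + 23/35 + 1 = 2 bits/symbol.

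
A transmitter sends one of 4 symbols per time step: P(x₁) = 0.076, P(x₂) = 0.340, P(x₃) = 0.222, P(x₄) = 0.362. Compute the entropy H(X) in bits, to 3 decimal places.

1.824 bits

H = −Σ pᵢ log₂ pᵢ.
−0.076·log₂(0.076) = 0.2826
−0.340·log₂(0.340) = 0.5292
−0.222·log₂(0.222) = 0.4820
−0.362·log₂(0.362) = 0.5307
Sum ≈ 1.8244 → 1.824 bits.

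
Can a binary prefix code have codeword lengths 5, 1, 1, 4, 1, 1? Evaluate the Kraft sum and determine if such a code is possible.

2.09375; no

With common denominator 2^5 = 32: Σ 2^(−ℓᵢ) = 1/32 + 16/32 + 16/32 + 2/32 + 16/32 + 16/32 = 67/32 = 2.09375.
Kraft's inequality requires Σ ≤ 1; here Σ = 2.09375 > 1, so no such prefix code exists.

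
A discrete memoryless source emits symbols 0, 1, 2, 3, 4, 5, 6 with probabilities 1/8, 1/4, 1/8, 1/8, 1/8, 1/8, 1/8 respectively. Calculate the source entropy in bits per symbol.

Each probability is a power of 1/2, so log₂(1/p) is an integer.
H = Σ p·log₂(1/p) = 1/8·3 + 1/4·2 + 1/8·3 + 1/8·3 + 1/8·3 + 1/8·3 + 1/8·3 = 2.75 bits.

2.75 bits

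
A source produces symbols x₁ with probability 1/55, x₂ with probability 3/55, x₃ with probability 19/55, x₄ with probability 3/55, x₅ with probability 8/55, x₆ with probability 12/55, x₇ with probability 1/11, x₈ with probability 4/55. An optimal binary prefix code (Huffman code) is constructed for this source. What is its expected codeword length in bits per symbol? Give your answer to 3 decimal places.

2.636 bits/symbol

Repeatedly combine the two least-probable nodes; the expected code length is the sum of the merged weights.
merge 1/55 + 3/55 → 4/55
merge 3/55 + 4/55 → 7/55
merge 4/55 + 1/11 → 9/55
merge 7/55 + 8/55 → 3/11
merge 9/55 + 12/55 → 21/55
merge 3/11 + 19/55 → 34/55
merge 21/55 + 34/55 → 1
L = 4/55 + 7/55 + 9/55 + 3/11 + 21/55 + 34/55 + 1 = 29/11 ≈ 2.636 bits/symbol.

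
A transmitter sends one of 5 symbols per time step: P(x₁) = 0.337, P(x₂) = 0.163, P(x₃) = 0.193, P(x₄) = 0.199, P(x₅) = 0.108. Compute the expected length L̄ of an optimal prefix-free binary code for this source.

Repeatedly combine the two least-probable nodes; the expected code length is the sum of the merged weights.
merge 27/250 + 163/1000 → 271/1000
merge 193/1000 + 199/1000 → 49/125
merge 271/1000 + 337/1000 → 76/125
merge 49/125 + 76/125 → 1
L = 271/1000 + 49/125 + 76/125 + 1 = 2271/1000 = 2.271 bits/symbol.

2.271 bits/symbol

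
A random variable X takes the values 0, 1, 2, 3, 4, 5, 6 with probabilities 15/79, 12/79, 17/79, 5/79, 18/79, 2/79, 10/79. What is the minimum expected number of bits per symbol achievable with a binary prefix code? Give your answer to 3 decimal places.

2.646 bits/symbol

Repeatedly combine the two least-probable nodes; the expected code length is the sum of the merged weights.
merge 2/79 + 5/79 → 7/79
merge 7/79 + 10/79 → 17/79
merge 12/79 + 15/79 → 27/79
merge 17/79 + 17/79 → 34/79
merge 18/79 + 27/79 → 45/79
merge 34/79 + 45/79 → 1
L = 7/79 + 17/79 + 27/79 + 34/79 + 45/79 + 1 = 209/79 ≈ 2.646 bits/symbol.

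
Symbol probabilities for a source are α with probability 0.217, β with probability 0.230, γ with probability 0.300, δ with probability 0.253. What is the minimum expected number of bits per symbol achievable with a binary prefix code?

2 bits/symbol

Repeatedly combine the two least-probable nodes; the expected code length is the sum of the merged weights.
merge 217/1000 + 23/100 → 447/1000
merge 253/1000 + 3/10 → 553/1000
merge 447/1000 + 553/1000 → 1
L = 447/1000 + 553/1000 + 1 = 2 bits/symbol.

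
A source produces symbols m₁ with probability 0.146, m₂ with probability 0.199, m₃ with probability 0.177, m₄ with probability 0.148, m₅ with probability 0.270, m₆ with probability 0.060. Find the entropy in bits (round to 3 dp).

H = −Σ pᵢ log₂ pᵢ.
−0.146·log₂(0.146) = 0.4053
−0.199·log₂(0.199) = 0.4635
−0.177·log₂(0.177) = 0.4422
−0.148·log₂(0.148) = 0.4079
−0.270·log₂(0.270) = 0.5100
−0.060·log₂(0.060) = 0.2435
Sum ≈ 2.4725 → 2.472 bits.

2.472 bits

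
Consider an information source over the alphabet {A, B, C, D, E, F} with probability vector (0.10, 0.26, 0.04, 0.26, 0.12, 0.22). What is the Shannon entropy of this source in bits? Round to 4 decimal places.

H = −Σ pᵢ log₂ pᵢ.
−0.10·log₂(0.10) = 0.3322
−0.26·log₂(0.26) = 0.5053
−0.04·log₂(0.04) = 0.1858
−0.26·log₂(0.26) = 0.5053
−0.12·log₂(0.12) = 0.3671
−0.22·log₂(0.22) = 0.4806
Sum ≈ 2.3762 → 2.3762 bits.

2.3762 bits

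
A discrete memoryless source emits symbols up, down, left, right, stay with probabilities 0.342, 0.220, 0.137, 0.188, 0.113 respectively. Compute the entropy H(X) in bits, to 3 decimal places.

H = −Σ pᵢ log₂ pᵢ.
−0.342·log₂(0.342) = 0.5294
−0.220·log₂(0.220) = 0.4806
−0.137·log₂(0.137) = 0.3929
−0.188·log₂(0.188) = 0.4533
−0.113·log₂(0.113) = 0.3555
Sum ≈ 2.2116 → 2.212 bits.

2.212 bits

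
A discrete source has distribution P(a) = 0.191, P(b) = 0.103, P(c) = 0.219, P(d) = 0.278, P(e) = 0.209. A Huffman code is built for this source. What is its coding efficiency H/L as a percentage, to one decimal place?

98.5%

Entropy H = −Σ p log₂ p ≈ 2.2592 bits.
Huffman merges: 103/1000+191/1000→147/500; 209/1000+219/1000→107/250; 139/500+147/500→143/250; 107/250+143/250→1. L = 1147/500 ≈ 2.2940.
Efficiency = H/L = 2.2592/2.2940 = 98.5%.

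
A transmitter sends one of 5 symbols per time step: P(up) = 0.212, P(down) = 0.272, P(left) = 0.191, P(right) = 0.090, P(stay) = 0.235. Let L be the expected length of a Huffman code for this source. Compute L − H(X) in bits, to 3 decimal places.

0.036 bits

Entropy H = −Σ p log₂ p ≈ 2.2451 bits.
Huffman merges: 9/100+191/1000→281/1000; 53/250+47/200→447/1000; 34/125+281/1000→553/1000; 447/1000+553/1000→1. L = 2281/1000 ≈ 2.2810.
L − H = 2.2810 − 2.2451 = 0.036 bits.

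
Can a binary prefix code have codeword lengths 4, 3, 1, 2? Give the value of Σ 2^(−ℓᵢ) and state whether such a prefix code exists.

0.9375; yes

With common denominator 2^4 = 16: Σ 2^(−ℓᵢ) = 1/16 + 2/16 + 8/16 + 4/16 = 15/16 = 0.9375.
Kraft's inequality requires Σ ≤ 1; here Σ = 0.9375 ≤ 1, so such a prefix code exists.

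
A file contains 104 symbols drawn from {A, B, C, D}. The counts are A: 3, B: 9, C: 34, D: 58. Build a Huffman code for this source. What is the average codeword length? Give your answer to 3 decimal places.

1.558 bits/symbol

Probabilities are the counts divided by 104.
Repeatedly combine the two least-probable nodes; the expected code length is the sum of the merged weights.
merge 3/104 + 9/104 → 3/26
merge 3/26 + 17/52 → 23/52
merge 23/52 + 29/52 → 1
L = 3/26 + 23/52 + 1 = 81/52 ≈ 1.558 bits/symbol.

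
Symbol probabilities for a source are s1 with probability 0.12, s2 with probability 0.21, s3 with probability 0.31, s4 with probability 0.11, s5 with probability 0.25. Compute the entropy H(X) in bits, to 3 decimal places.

H = −Σ pᵢ log₂ pᵢ.
−0.12·log₂(0.12) = 0.3671
−0.21·log₂(0.21) = 0.4728
−0.31·log₂(0.31) = 0.5238
−0.11·log₂(0.11) = 0.3503
−0.25·log₂(0.25) = 0.5000
Sum ≈ 2.2140 → 2.214 bits.

2.214 bits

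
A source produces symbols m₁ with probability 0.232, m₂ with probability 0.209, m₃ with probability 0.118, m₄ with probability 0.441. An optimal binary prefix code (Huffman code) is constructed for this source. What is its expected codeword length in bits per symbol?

Repeatedly combine the two least-probable nodes; the expected code length is the sum of the merged weights.
merge 59/500 + 209/1000 → 327/1000
merge 29/125 + 327/1000 → 559/1000
merge 441/1000 + 559/1000 → 1
L = 327/1000 + 559/1000 + 1 = 943/500 = 1.886 bits/symbol.

1.886 bits/symbol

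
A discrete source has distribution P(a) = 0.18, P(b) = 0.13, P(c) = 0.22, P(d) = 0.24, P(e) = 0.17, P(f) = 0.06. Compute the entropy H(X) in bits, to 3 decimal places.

H = −Σ pᵢ log₂ pᵢ.
−0.18·log₂(0.18) = 0.4453
−0.13·log₂(0.13) = 0.3826
−0.22·log₂(0.22) = 0.4806
−0.24·log₂(0.24) = 0.4941
−0.17·log₂(0.17) = 0.4346
−0.06·log₂(0.06) = 0.2435
Sum ≈ 2.4808 → 2.481 bits.

2.481 bits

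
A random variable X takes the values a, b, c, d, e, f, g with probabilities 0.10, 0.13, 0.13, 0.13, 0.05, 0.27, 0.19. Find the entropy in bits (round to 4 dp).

2.6615 bits

H = −Σ pᵢ log₂ pᵢ.
−0.10·log₂(0.10) = 0.3322
−0.13·log₂(0.13) = 0.3826
−0.13·log₂(0.13) = 0.3826
−0.13·log₂(0.13) = 0.3826
−0.05·log₂(0.05) = 0.2161
−0.27·log₂(0.27) = 0.5100
−0.19·log₂(0.19) = 0.4552
Sum ≈ 2.6615 → 2.6615 bits.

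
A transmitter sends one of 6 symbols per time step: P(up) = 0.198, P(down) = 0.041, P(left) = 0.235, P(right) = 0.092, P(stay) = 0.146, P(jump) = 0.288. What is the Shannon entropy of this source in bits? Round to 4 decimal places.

2.3817 bits

H = −Σ pᵢ log₂ pᵢ.
−0.198·log₂(0.198) = 0.4626
−0.041·log₂(0.041) = 0.1889
−0.235·log₂(0.235) = 0.4910
−0.092·log₂(0.092) = 0.3167
−0.146·log₂(0.146) = 0.4053
−0.288·log₂(0.288) = 0.5172
Sum ≈ 2.3817 → 2.3817 bits.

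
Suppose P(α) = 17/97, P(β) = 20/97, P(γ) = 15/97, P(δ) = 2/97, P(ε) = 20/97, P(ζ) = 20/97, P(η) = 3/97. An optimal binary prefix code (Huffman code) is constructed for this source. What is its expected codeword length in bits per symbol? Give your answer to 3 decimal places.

2.639 bits/symbol

Repeatedly combine the two least-probable nodes; the expected code length is the sum of the merged weights.
merge 2/97 + 3/97 → 5/97
merge 5/97 + 15/97 → 20/97
merge 17/97 + 20/97 → 37/97
merge 20/97 + 20/97 → 40/97
merge 20/97 + 37/97 → 57/97
merge 40/97 + 57/97 → 1
L = 5/97 + 20/97 + 37/97 + 40/97 + 57/97 + 1 = 256/97 ≈ 2.639 bits/symbol.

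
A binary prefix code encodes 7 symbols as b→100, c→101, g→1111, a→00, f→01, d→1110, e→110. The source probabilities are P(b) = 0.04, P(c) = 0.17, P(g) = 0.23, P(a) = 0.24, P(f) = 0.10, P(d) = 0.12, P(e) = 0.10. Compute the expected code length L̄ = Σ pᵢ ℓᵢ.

3.01 bits/symbol

L̄ = Σ pᵢ·ℓᵢ = 0.04·3 + 0.17·3 + 0.23·4 + 0.24·2 + 0.10·2 + 0.12·4 + 0.10·3 = 3.01 bits/symbol.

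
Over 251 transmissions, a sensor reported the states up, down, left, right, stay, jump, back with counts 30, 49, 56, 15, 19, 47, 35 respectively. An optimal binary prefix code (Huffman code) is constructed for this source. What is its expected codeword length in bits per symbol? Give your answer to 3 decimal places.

2.717 bits/symbol

Probabilities are the counts divided by 251.
Repeatedly combine the two least-probable nodes; the expected code length is the sum of the merged weights.
merge 15/251 + 19/251 → 34/251
merge 30/251 + 34/251 → 64/251
merge 35/251 + 47/251 → 82/251
merge 49/251 + 56/251 → 105/251
merge 64/251 + 82/251 → 146/251
merge 105/251 + 146/251 → 1
L = 34/251 + 64/251 + 82/251 + 105/251 + 146/251 + 1 = 682/251 ≈ 2.717 bits/symbol.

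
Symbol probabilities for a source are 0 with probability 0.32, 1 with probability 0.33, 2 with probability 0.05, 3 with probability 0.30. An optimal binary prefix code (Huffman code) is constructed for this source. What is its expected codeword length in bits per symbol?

2 bits/symbol

Repeatedly combine the two least-probable nodes; the expected code length is the sum of the merged weights.
merge 1/20 + 3/10 → 7/20
merge 8/25 + 33/100 → 13/20
merge 7/20 + 13/20 → 1
L = 7/20 + 13/20 + 1 = 2 bits/symbol.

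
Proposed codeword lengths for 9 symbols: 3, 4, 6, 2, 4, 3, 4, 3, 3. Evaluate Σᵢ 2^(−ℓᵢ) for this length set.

0.953125

With common denominator 2^6 = 64: Σ 2^(−ℓᵢ) = 8/64 + 4/64 + 1/64 + 16/64 + 4/64 + 8/64 + 4/64 + 8/64 + 8/64 = 61/64 = 0.953125.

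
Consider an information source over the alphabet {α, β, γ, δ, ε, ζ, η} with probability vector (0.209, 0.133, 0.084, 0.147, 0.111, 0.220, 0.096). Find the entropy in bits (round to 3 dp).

2.723 bits

H = −Σ pᵢ log₂ pᵢ.
−0.209·log₂(0.209) = 0.4720
−0.133·log₂(0.133) = 0.3871
−0.084·log₂(0.084) = 0.3002
−0.147·log₂(0.147) = 0.4066
−0.111·log₂(0.111) = 0.3520
−0.220·log₂(0.220) = 0.4806
−0.096·log₂(0.096) = 0.3246
Sum ≈ 2.7231 → 2.723 bits.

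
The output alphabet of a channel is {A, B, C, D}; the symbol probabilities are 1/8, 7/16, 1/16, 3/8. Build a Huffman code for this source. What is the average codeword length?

Repeatedly combine the two least-probable nodes; the expected code length is the sum of the merged weights.
merge 1/16 + 1/8 → 3/16
merge 3/16 + 3/8 → 9/16
merge 7/16 + 9/16 → 1
L = 3/16 + 9/16 + 1 = 7/4 = 1.75 bits/symbol.

1.75 bits/symbol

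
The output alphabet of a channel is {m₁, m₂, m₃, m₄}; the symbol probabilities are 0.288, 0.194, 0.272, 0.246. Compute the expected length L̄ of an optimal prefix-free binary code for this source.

2 bits/symbol

Repeatedly combine the two least-probable nodes; the expected code length is the sum of the merged weights.
merge 97/500 + 123/500 → 11/25
merge 34/125 + 36/125 → 14/25
merge 11/25 + 14/25 → 1
L = 11/25 + 14/25 + 1 = 2 bits/symbol.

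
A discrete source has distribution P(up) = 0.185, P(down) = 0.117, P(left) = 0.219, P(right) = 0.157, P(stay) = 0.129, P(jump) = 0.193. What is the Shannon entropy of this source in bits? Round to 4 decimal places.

2.5509 bits

H = −Σ pᵢ log₂ pᵢ.
−0.185·log₂(0.185) = 0.4504
−0.117·log₂(0.117) = 0.3622
−0.219·log₂(0.219) = 0.4798
−0.157·log₂(0.157) = 0.4194
−0.129·log₂(0.129) = 0.3811
−0.193·log₂(0.193) = 0.4581
Sum ≈ 2.5509 → 2.5509 bits.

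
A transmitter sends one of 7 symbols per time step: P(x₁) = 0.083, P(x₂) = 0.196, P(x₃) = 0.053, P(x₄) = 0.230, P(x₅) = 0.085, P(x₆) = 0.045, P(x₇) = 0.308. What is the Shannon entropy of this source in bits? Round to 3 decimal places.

H = −Σ pᵢ log₂ pᵢ.
−0.083·log₂(0.083) = 0.2980
−0.196·log₂(0.196) = 0.4608
−0.053·log₂(0.053) = 0.2246
−0.230·log₂(0.230) = 0.4877
−0.085·log₂(0.085) = 0.3023
−0.045·log₂(0.045) = 0.2013
−0.308·log₂(0.308) = 0.5233
Sum ≈ 2.4980 → 2.498 bits.

2.498 bits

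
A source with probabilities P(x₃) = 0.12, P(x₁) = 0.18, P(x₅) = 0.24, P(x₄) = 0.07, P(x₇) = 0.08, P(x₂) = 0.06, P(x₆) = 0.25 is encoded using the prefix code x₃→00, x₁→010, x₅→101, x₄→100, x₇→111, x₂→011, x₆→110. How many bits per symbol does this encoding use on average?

L̄ = Σ pᵢ·ℓᵢ = 0.12·2 + 0.18·3 + 0.24·3 + 0.07·3 + 0.08·3 + 0.06·3 + 0.25·3 = 2.88 bits/symbol.

2.88 bits/symbol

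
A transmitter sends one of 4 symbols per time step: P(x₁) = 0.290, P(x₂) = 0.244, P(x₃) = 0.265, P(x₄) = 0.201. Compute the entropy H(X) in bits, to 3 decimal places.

1.987 bits

H = −Σ pᵢ log₂ pᵢ.
−0.290·log₂(0.290) = 0.5179
−0.244·log₂(0.244) = 0.4966
−0.265·log₂(0.265) = 0.5077
−0.201·log₂(0.201) = 0.4653
Sum ≈ 1.9874 → 1.987 bits.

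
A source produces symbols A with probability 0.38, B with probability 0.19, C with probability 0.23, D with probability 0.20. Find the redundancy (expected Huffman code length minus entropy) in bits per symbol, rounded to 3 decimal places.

Entropy H = −Σ p log₂ p ≈ 1.9377 bits.
Huffman merges: 19/100+1/5→39/100; 23/100+19/50→61/100; 39/100+61/100→1. L = 2 ≈ 2.0000.
L − H = 2.0000 − 1.9377 = 0.062 bits.

0.062 bits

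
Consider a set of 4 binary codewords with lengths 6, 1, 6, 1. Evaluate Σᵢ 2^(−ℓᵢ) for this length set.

1.03125

With common denominator 2^6 = 64: Σ 2^(−ℓᵢ) = 1/64 + 32/64 + 1/64 + 32/64 = 66/64 = 1.03125.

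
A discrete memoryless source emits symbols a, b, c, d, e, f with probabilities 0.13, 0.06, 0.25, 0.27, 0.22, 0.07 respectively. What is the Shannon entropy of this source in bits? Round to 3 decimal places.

H = −Σ pᵢ log₂ pᵢ.
−0.13·log₂(0.13) = 0.3826
−0.06·log₂(0.06) = 0.2435
−0.25·log₂(0.25) = 0.5000
−0.27·log₂(0.27) = 0.5100
−0.22·log₂(0.22) = 0.4806
−0.07·log₂(0.07) = 0.2686
Sum ≈ 2.3853 → 2.385 bits.

2.385 bits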